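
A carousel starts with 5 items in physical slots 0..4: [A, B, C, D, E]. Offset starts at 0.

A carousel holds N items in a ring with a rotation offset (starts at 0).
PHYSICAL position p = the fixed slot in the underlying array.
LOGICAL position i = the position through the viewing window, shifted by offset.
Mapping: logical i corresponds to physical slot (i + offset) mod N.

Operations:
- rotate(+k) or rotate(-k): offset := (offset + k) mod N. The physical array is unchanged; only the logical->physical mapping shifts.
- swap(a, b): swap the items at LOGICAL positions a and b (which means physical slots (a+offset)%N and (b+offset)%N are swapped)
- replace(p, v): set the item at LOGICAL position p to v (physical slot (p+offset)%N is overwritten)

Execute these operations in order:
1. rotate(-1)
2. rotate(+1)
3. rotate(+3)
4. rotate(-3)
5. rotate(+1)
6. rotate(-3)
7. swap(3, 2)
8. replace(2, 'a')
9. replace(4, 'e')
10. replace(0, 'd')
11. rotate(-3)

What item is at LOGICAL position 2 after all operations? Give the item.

Answer: e

Derivation:
After op 1 (rotate(-1)): offset=4, physical=[A,B,C,D,E], logical=[E,A,B,C,D]
After op 2 (rotate(+1)): offset=0, physical=[A,B,C,D,E], logical=[A,B,C,D,E]
After op 3 (rotate(+3)): offset=3, physical=[A,B,C,D,E], logical=[D,E,A,B,C]
After op 4 (rotate(-3)): offset=0, physical=[A,B,C,D,E], logical=[A,B,C,D,E]
After op 5 (rotate(+1)): offset=1, physical=[A,B,C,D,E], logical=[B,C,D,E,A]
After op 6 (rotate(-3)): offset=3, physical=[A,B,C,D,E], logical=[D,E,A,B,C]
After op 7 (swap(3, 2)): offset=3, physical=[B,A,C,D,E], logical=[D,E,B,A,C]
After op 8 (replace(2, 'a')): offset=3, physical=[a,A,C,D,E], logical=[D,E,a,A,C]
After op 9 (replace(4, 'e')): offset=3, physical=[a,A,e,D,E], logical=[D,E,a,A,e]
After op 10 (replace(0, 'd')): offset=3, physical=[a,A,e,d,E], logical=[d,E,a,A,e]
After op 11 (rotate(-3)): offset=0, physical=[a,A,e,d,E], logical=[a,A,e,d,E]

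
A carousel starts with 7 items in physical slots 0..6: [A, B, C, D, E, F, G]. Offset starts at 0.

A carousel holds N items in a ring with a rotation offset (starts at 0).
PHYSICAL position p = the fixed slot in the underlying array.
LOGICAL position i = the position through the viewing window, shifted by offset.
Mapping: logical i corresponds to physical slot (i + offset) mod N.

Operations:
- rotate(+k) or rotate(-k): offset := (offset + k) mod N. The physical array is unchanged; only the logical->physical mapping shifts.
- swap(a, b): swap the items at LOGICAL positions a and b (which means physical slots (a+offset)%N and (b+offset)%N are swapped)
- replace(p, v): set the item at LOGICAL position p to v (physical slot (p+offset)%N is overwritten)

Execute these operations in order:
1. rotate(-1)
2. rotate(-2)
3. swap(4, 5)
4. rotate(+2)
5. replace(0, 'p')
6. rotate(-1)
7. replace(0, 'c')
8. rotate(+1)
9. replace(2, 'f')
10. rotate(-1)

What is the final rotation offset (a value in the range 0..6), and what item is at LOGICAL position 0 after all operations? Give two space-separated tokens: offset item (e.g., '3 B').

After op 1 (rotate(-1)): offset=6, physical=[A,B,C,D,E,F,G], logical=[G,A,B,C,D,E,F]
After op 2 (rotate(-2)): offset=4, physical=[A,B,C,D,E,F,G], logical=[E,F,G,A,B,C,D]
After op 3 (swap(4, 5)): offset=4, physical=[A,C,B,D,E,F,G], logical=[E,F,G,A,C,B,D]
After op 4 (rotate(+2)): offset=6, physical=[A,C,B,D,E,F,G], logical=[G,A,C,B,D,E,F]
After op 5 (replace(0, 'p')): offset=6, physical=[A,C,B,D,E,F,p], logical=[p,A,C,B,D,E,F]
After op 6 (rotate(-1)): offset=5, physical=[A,C,B,D,E,F,p], logical=[F,p,A,C,B,D,E]
After op 7 (replace(0, 'c')): offset=5, physical=[A,C,B,D,E,c,p], logical=[c,p,A,C,B,D,E]
After op 8 (rotate(+1)): offset=6, physical=[A,C,B,D,E,c,p], logical=[p,A,C,B,D,E,c]
After op 9 (replace(2, 'f')): offset=6, physical=[A,f,B,D,E,c,p], logical=[p,A,f,B,D,E,c]
After op 10 (rotate(-1)): offset=5, physical=[A,f,B,D,E,c,p], logical=[c,p,A,f,B,D,E]

Answer: 5 c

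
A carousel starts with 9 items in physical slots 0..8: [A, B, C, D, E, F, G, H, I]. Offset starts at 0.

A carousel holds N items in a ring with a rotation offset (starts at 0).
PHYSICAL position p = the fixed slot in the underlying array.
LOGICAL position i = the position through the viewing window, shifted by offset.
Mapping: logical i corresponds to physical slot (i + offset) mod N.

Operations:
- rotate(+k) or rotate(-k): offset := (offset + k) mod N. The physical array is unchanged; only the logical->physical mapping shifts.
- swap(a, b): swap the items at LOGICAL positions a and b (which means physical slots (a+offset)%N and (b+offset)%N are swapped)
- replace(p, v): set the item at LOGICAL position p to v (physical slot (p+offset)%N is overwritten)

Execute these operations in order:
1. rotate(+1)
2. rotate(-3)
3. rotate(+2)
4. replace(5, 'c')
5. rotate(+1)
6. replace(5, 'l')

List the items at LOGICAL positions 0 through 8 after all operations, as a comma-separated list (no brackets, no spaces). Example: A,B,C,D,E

After op 1 (rotate(+1)): offset=1, physical=[A,B,C,D,E,F,G,H,I], logical=[B,C,D,E,F,G,H,I,A]
After op 2 (rotate(-3)): offset=7, physical=[A,B,C,D,E,F,G,H,I], logical=[H,I,A,B,C,D,E,F,G]
After op 3 (rotate(+2)): offset=0, physical=[A,B,C,D,E,F,G,H,I], logical=[A,B,C,D,E,F,G,H,I]
After op 4 (replace(5, 'c')): offset=0, physical=[A,B,C,D,E,c,G,H,I], logical=[A,B,C,D,E,c,G,H,I]
After op 5 (rotate(+1)): offset=1, physical=[A,B,C,D,E,c,G,H,I], logical=[B,C,D,E,c,G,H,I,A]
After op 6 (replace(5, 'l')): offset=1, physical=[A,B,C,D,E,c,l,H,I], logical=[B,C,D,E,c,l,H,I,A]

Answer: B,C,D,E,c,l,H,I,A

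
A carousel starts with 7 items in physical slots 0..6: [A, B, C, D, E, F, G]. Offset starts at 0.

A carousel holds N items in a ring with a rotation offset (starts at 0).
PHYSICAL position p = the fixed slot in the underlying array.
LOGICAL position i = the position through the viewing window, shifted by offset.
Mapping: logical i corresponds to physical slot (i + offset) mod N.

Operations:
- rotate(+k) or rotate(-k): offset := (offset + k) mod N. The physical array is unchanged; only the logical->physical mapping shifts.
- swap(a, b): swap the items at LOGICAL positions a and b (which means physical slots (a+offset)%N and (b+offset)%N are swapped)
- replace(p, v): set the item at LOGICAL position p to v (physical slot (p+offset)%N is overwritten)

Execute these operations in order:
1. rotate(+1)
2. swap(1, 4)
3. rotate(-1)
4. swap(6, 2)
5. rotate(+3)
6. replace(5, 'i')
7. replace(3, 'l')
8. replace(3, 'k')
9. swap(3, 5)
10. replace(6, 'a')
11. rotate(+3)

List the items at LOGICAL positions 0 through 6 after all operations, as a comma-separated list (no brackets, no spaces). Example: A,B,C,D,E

Answer: i,A,k,a,D,E,C

Derivation:
After op 1 (rotate(+1)): offset=1, physical=[A,B,C,D,E,F,G], logical=[B,C,D,E,F,G,A]
After op 2 (swap(1, 4)): offset=1, physical=[A,B,F,D,E,C,G], logical=[B,F,D,E,C,G,A]
After op 3 (rotate(-1)): offset=0, physical=[A,B,F,D,E,C,G], logical=[A,B,F,D,E,C,G]
After op 4 (swap(6, 2)): offset=0, physical=[A,B,G,D,E,C,F], logical=[A,B,G,D,E,C,F]
After op 5 (rotate(+3)): offset=3, physical=[A,B,G,D,E,C,F], logical=[D,E,C,F,A,B,G]
After op 6 (replace(5, 'i')): offset=3, physical=[A,i,G,D,E,C,F], logical=[D,E,C,F,A,i,G]
After op 7 (replace(3, 'l')): offset=3, physical=[A,i,G,D,E,C,l], logical=[D,E,C,l,A,i,G]
After op 8 (replace(3, 'k')): offset=3, physical=[A,i,G,D,E,C,k], logical=[D,E,C,k,A,i,G]
After op 9 (swap(3, 5)): offset=3, physical=[A,k,G,D,E,C,i], logical=[D,E,C,i,A,k,G]
After op 10 (replace(6, 'a')): offset=3, physical=[A,k,a,D,E,C,i], logical=[D,E,C,i,A,k,a]
After op 11 (rotate(+3)): offset=6, physical=[A,k,a,D,E,C,i], logical=[i,A,k,a,D,E,C]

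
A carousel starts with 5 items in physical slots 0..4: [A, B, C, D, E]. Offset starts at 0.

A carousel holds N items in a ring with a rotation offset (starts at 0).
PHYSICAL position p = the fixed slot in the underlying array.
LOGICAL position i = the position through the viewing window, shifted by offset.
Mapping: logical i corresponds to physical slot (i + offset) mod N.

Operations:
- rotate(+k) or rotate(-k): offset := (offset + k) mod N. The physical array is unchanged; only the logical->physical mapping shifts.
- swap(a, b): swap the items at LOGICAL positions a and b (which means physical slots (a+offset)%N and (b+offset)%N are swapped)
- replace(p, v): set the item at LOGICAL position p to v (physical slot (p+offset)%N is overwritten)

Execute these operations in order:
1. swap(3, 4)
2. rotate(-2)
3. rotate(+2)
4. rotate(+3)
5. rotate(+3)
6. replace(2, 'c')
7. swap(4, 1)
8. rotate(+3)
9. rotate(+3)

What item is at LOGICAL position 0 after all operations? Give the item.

After op 1 (swap(3, 4)): offset=0, physical=[A,B,C,E,D], logical=[A,B,C,E,D]
After op 2 (rotate(-2)): offset=3, physical=[A,B,C,E,D], logical=[E,D,A,B,C]
After op 3 (rotate(+2)): offset=0, physical=[A,B,C,E,D], logical=[A,B,C,E,D]
After op 4 (rotate(+3)): offset=3, physical=[A,B,C,E,D], logical=[E,D,A,B,C]
After op 5 (rotate(+3)): offset=1, physical=[A,B,C,E,D], logical=[B,C,E,D,A]
After op 6 (replace(2, 'c')): offset=1, physical=[A,B,C,c,D], logical=[B,C,c,D,A]
After op 7 (swap(4, 1)): offset=1, physical=[C,B,A,c,D], logical=[B,A,c,D,C]
After op 8 (rotate(+3)): offset=4, physical=[C,B,A,c,D], logical=[D,C,B,A,c]
After op 9 (rotate(+3)): offset=2, physical=[C,B,A,c,D], logical=[A,c,D,C,B]

Answer: A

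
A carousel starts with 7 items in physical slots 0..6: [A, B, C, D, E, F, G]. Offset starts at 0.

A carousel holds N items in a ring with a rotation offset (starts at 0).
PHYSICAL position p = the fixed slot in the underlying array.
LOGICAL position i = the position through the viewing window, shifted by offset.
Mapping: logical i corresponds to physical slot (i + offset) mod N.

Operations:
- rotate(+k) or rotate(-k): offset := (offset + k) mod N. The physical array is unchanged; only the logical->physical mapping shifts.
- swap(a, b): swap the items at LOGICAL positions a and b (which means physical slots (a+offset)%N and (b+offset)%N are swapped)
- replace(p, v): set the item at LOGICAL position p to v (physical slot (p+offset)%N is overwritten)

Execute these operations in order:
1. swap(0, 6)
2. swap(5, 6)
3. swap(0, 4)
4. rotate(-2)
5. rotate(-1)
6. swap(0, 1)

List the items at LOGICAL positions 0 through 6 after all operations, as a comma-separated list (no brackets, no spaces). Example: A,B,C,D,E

Answer: A,G,F,E,B,C,D

Derivation:
After op 1 (swap(0, 6)): offset=0, physical=[G,B,C,D,E,F,A], logical=[G,B,C,D,E,F,A]
After op 2 (swap(5, 6)): offset=0, physical=[G,B,C,D,E,A,F], logical=[G,B,C,D,E,A,F]
After op 3 (swap(0, 4)): offset=0, physical=[E,B,C,D,G,A,F], logical=[E,B,C,D,G,A,F]
After op 4 (rotate(-2)): offset=5, physical=[E,B,C,D,G,A,F], logical=[A,F,E,B,C,D,G]
After op 5 (rotate(-1)): offset=4, physical=[E,B,C,D,G,A,F], logical=[G,A,F,E,B,C,D]
After op 6 (swap(0, 1)): offset=4, physical=[E,B,C,D,A,G,F], logical=[A,G,F,E,B,C,D]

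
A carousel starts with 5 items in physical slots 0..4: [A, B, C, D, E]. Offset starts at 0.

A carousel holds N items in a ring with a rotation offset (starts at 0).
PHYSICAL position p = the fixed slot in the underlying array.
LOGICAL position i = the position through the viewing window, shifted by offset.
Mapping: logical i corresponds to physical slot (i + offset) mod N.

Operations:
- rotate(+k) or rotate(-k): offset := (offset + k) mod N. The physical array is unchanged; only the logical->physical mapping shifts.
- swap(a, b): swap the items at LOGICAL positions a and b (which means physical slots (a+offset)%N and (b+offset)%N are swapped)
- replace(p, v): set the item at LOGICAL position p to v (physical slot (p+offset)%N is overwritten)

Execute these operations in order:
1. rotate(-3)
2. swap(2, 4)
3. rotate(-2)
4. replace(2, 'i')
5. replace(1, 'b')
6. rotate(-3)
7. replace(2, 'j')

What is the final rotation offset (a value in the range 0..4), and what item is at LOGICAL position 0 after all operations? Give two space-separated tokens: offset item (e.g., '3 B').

After op 1 (rotate(-3)): offset=2, physical=[A,B,C,D,E], logical=[C,D,E,A,B]
After op 2 (swap(2, 4)): offset=2, physical=[A,E,C,D,B], logical=[C,D,B,A,E]
After op 3 (rotate(-2)): offset=0, physical=[A,E,C,D,B], logical=[A,E,C,D,B]
After op 4 (replace(2, 'i')): offset=0, physical=[A,E,i,D,B], logical=[A,E,i,D,B]
After op 5 (replace(1, 'b')): offset=0, physical=[A,b,i,D,B], logical=[A,b,i,D,B]
After op 6 (rotate(-3)): offset=2, physical=[A,b,i,D,B], logical=[i,D,B,A,b]
After op 7 (replace(2, 'j')): offset=2, physical=[A,b,i,D,j], logical=[i,D,j,A,b]

Answer: 2 i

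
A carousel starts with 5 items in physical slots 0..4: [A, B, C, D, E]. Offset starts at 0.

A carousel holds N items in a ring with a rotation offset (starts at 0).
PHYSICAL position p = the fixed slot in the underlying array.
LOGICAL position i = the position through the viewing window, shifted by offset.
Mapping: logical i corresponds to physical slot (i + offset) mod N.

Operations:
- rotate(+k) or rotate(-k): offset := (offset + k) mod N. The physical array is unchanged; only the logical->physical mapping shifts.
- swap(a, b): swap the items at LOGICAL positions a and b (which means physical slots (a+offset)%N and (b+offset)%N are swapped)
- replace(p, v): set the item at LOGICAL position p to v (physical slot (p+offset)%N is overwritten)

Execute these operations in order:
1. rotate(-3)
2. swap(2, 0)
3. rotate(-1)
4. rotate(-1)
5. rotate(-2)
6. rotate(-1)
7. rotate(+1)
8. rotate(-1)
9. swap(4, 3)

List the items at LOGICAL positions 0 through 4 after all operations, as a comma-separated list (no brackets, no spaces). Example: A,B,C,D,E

Answer: E,D,C,B,A

Derivation:
After op 1 (rotate(-3)): offset=2, physical=[A,B,C,D,E], logical=[C,D,E,A,B]
After op 2 (swap(2, 0)): offset=2, physical=[A,B,E,D,C], logical=[E,D,C,A,B]
After op 3 (rotate(-1)): offset=1, physical=[A,B,E,D,C], logical=[B,E,D,C,A]
After op 4 (rotate(-1)): offset=0, physical=[A,B,E,D,C], logical=[A,B,E,D,C]
After op 5 (rotate(-2)): offset=3, physical=[A,B,E,D,C], logical=[D,C,A,B,E]
After op 6 (rotate(-1)): offset=2, physical=[A,B,E,D,C], logical=[E,D,C,A,B]
After op 7 (rotate(+1)): offset=3, physical=[A,B,E,D,C], logical=[D,C,A,B,E]
After op 8 (rotate(-1)): offset=2, physical=[A,B,E,D,C], logical=[E,D,C,A,B]
After op 9 (swap(4, 3)): offset=2, physical=[B,A,E,D,C], logical=[E,D,C,B,A]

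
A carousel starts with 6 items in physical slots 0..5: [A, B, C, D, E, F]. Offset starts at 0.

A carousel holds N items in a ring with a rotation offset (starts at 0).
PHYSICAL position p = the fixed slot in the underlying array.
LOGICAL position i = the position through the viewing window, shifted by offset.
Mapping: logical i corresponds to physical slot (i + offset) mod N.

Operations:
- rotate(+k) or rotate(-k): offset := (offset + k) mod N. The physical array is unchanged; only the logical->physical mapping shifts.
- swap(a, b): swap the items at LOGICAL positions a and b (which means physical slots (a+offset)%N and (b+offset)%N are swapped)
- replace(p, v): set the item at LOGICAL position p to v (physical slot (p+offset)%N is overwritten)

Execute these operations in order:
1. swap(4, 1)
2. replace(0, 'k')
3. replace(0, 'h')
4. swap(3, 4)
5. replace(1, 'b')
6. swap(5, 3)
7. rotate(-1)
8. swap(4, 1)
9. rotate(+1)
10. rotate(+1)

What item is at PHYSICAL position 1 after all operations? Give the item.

After op 1 (swap(4, 1)): offset=0, physical=[A,E,C,D,B,F], logical=[A,E,C,D,B,F]
After op 2 (replace(0, 'k')): offset=0, physical=[k,E,C,D,B,F], logical=[k,E,C,D,B,F]
After op 3 (replace(0, 'h')): offset=0, physical=[h,E,C,D,B,F], logical=[h,E,C,D,B,F]
After op 4 (swap(3, 4)): offset=0, physical=[h,E,C,B,D,F], logical=[h,E,C,B,D,F]
After op 5 (replace(1, 'b')): offset=0, physical=[h,b,C,B,D,F], logical=[h,b,C,B,D,F]
After op 6 (swap(5, 3)): offset=0, physical=[h,b,C,F,D,B], logical=[h,b,C,F,D,B]
After op 7 (rotate(-1)): offset=5, physical=[h,b,C,F,D,B], logical=[B,h,b,C,F,D]
After op 8 (swap(4, 1)): offset=5, physical=[F,b,C,h,D,B], logical=[B,F,b,C,h,D]
After op 9 (rotate(+1)): offset=0, physical=[F,b,C,h,D,B], logical=[F,b,C,h,D,B]
After op 10 (rotate(+1)): offset=1, physical=[F,b,C,h,D,B], logical=[b,C,h,D,B,F]

Answer: b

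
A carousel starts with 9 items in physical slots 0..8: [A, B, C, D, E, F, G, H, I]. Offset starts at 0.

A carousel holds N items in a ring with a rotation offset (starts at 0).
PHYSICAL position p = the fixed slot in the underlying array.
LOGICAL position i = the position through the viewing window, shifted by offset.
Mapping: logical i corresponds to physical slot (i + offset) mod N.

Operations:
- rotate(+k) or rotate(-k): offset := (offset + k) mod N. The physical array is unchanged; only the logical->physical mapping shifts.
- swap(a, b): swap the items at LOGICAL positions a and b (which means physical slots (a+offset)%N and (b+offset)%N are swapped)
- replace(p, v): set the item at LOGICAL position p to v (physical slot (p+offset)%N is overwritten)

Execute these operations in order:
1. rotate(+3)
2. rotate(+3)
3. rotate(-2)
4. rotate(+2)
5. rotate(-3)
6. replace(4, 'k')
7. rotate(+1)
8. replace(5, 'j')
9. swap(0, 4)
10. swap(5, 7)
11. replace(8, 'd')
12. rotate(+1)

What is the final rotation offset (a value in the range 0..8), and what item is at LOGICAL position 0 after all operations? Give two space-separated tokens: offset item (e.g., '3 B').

After op 1 (rotate(+3)): offset=3, physical=[A,B,C,D,E,F,G,H,I], logical=[D,E,F,G,H,I,A,B,C]
After op 2 (rotate(+3)): offset=6, physical=[A,B,C,D,E,F,G,H,I], logical=[G,H,I,A,B,C,D,E,F]
After op 3 (rotate(-2)): offset=4, physical=[A,B,C,D,E,F,G,H,I], logical=[E,F,G,H,I,A,B,C,D]
After op 4 (rotate(+2)): offset=6, physical=[A,B,C,D,E,F,G,H,I], logical=[G,H,I,A,B,C,D,E,F]
After op 5 (rotate(-3)): offset=3, physical=[A,B,C,D,E,F,G,H,I], logical=[D,E,F,G,H,I,A,B,C]
After op 6 (replace(4, 'k')): offset=3, physical=[A,B,C,D,E,F,G,k,I], logical=[D,E,F,G,k,I,A,B,C]
After op 7 (rotate(+1)): offset=4, physical=[A,B,C,D,E,F,G,k,I], logical=[E,F,G,k,I,A,B,C,D]
After op 8 (replace(5, 'j')): offset=4, physical=[j,B,C,D,E,F,G,k,I], logical=[E,F,G,k,I,j,B,C,D]
After op 9 (swap(0, 4)): offset=4, physical=[j,B,C,D,I,F,G,k,E], logical=[I,F,G,k,E,j,B,C,D]
After op 10 (swap(5, 7)): offset=4, physical=[C,B,j,D,I,F,G,k,E], logical=[I,F,G,k,E,C,B,j,D]
After op 11 (replace(8, 'd')): offset=4, physical=[C,B,j,d,I,F,G,k,E], logical=[I,F,G,k,E,C,B,j,d]
After op 12 (rotate(+1)): offset=5, physical=[C,B,j,d,I,F,G,k,E], logical=[F,G,k,E,C,B,j,d,I]

Answer: 5 F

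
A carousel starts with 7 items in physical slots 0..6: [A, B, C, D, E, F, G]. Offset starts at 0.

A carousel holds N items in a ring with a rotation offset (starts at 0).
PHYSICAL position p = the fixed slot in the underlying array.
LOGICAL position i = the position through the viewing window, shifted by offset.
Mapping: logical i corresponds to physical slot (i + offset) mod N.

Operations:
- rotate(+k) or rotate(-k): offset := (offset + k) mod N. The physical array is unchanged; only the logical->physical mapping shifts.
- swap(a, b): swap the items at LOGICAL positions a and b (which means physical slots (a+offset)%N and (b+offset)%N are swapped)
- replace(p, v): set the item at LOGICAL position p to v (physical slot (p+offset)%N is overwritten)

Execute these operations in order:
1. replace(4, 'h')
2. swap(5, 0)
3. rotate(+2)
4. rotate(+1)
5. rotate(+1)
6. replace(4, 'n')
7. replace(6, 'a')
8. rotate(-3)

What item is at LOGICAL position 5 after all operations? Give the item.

Answer: G

Derivation:
After op 1 (replace(4, 'h')): offset=0, physical=[A,B,C,D,h,F,G], logical=[A,B,C,D,h,F,G]
After op 2 (swap(5, 0)): offset=0, physical=[F,B,C,D,h,A,G], logical=[F,B,C,D,h,A,G]
After op 3 (rotate(+2)): offset=2, physical=[F,B,C,D,h,A,G], logical=[C,D,h,A,G,F,B]
After op 4 (rotate(+1)): offset=3, physical=[F,B,C,D,h,A,G], logical=[D,h,A,G,F,B,C]
After op 5 (rotate(+1)): offset=4, physical=[F,B,C,D,h,A,G], logical=[h,A,G,F,B,C,D]
After op 6 (replace(4, 'n')): offset=4, physical=[F,n,C,D,h,A,G], logical=[h,A,G,F,n,C,D]
After op 7 (replace(6, 'a')): offset=4, physical=[F,n,C,a,h,A,G], logical=[h,A,G,F,n,C,a]
After op 8 (rotate(-3)): offset=1, physical=[F,n,C,a,h,A,G], logical=[n,C,a,h,A,G,F]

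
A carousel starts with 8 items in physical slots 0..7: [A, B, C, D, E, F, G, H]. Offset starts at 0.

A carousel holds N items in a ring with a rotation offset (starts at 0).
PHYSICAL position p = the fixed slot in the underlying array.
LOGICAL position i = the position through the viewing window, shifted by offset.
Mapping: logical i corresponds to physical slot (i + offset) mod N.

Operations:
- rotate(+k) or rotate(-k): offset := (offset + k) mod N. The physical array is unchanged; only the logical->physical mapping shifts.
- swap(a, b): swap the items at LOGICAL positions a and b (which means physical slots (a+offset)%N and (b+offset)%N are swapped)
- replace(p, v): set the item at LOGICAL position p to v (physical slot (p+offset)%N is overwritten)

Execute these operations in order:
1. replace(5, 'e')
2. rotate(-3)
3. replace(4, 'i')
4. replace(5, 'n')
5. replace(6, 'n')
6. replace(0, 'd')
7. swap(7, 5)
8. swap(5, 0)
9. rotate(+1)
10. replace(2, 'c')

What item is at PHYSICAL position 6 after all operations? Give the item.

After op 1 (replace(5, 'e')): offset=0, physical=[A,B,C,D,E,e,G,H], logical=[A,B,C,D,E,e,G,H]
After op 2 (rotate(-3)): offset=5, physical=[A,B,C,D,E,e,G,H], logical=[e,G,H,A,B,C,D,E]
After op 3 (replace(4, 'i')): offset=5, physical=[A,i,C,D,E,e,G,H], logical=[e,G,H,A,i,C,D,E]
After op 4 (replace(5, 'n')): offset=5, physical=[A,i,n,D,E,e,G,H], logical=[e,G,H,A,i,n,D,E]
After op 5 (replace(6, 'n')): offset=5, physical=[A,i,n,n,E,e,G,H], logical=[e,G,H,A,i,n,n,E]
After op 6 (replace(0, 'd')): offset=5, physical=[A,i,n,n,E,d,G,H], logical=[d,G,H,A,i,n,n,E]
After op 7 (swap(7, 5)): offset=5, physical=[A,i,E,n,n,d,G,H], logical=[d,G,H,A,i,E,n,n]
After op 8 (swap(5, 0)): offset=5, physical=[A,i,d,n,n,E,G,H], logical=[E,G,H,A,i,d,n,n]
After op 9 (rotate(+1)): offset=6, physical=[A,i,d,n,n,E,G,H], logical=[G,H,A,i,d,n,n,E]
After op 10 (replace(2, 'c')): offset=6, physical=[c,i,d,n,n,E,G,H], logical=[G,H,c,i,d,n,n,E]

Answer: G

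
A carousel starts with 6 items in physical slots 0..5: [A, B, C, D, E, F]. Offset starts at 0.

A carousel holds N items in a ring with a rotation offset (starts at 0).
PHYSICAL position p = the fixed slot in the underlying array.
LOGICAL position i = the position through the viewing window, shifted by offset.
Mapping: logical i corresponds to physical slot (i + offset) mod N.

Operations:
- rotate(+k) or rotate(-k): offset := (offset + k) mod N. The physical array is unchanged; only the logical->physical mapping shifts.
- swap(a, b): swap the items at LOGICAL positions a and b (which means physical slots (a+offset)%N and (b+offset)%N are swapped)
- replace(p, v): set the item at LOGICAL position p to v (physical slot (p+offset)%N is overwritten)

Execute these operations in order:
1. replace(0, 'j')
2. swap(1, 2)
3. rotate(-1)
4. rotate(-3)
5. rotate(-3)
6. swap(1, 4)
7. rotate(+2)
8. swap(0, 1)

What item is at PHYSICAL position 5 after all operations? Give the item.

Answer: F

Derivation:
After op 1 (replace(0, 'j')): offset=0, physical=[j,B,C,D,E,F], logical=[j,B,C,D,E,F]
After op 2 (swap(1, 2)): offset=0, physical=[j,C,B,D,E,F], logical=[j,C,B,D,E,F]
After op 3 (rotate(-1)): offset=5, physical=[j,C,B,D,E,F], logical=[F,j,C,B,D,E]
After op 4 (rotate(-3)): offset=2, physical=[j,C,B,D,E,F], logical=[B,D,E,F,j,C]
After op 5 (rotate(-3)): offset=5, physical=[j,C,B,D,E,F], logical=[F,j,C,B,D,E]
After op 6 (swap(1, 4)): offset=5, physical=[D,C,B,j,E,F], logical=[F,D,C,B,j,E]
After op 7 (rotate(+2)): offset=1, physical=[D,C,B,j,E,F], logical=[C,B,j,E,F,D]
After op 8 (swap(0, 1)): offset=1, physical=[D,B,C,j,E,F], logical=[B,C,j,E,F,D]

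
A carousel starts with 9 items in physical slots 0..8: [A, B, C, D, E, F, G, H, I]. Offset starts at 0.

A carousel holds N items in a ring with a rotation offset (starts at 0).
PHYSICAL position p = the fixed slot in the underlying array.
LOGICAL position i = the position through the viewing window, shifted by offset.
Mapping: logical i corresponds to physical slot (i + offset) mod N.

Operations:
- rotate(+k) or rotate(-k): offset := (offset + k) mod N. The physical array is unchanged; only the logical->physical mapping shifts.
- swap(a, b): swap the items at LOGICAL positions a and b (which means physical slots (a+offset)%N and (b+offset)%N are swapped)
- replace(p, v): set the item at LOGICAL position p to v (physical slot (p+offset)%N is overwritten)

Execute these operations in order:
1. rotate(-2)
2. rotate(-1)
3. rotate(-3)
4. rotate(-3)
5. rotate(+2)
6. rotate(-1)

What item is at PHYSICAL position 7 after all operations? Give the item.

After op 1 (rotate(-2)): offset=7, physical=[A,B,C,D,E,F,G,H,I], logical=[H,I,A,B,C,D,E,F,G]
After op 2 (rotate(-1)): offset=6, physical=[A,B,C,D,E,F,G,H,I], logical=[G,H,I,A,B,C,D,E,F]
After op 3 (rotate(-3)): offset=3, physical=[A,B,C,D,E,F,G,H,I], logical=[D,E,F,G,H,I,A,B,C]
After op 4 (rotate(-3)): offset=0, physical=[A,B,C,D,E,F,G,H,I], logical=[A,B,C,D,E,F,G,H,I]
After op 5 (rotate(+2)): offset=2, physical=[A,B,C,D,E,F,G,H,I], logical=[C,D,E,F,G,H,I,A,B]
After op 6 (rotate(-1)): offset=1, physical=[A,B,C,D,E,F,G,H,I], logical=[B,C,D,E,F,G,H,I,A]

Answer: H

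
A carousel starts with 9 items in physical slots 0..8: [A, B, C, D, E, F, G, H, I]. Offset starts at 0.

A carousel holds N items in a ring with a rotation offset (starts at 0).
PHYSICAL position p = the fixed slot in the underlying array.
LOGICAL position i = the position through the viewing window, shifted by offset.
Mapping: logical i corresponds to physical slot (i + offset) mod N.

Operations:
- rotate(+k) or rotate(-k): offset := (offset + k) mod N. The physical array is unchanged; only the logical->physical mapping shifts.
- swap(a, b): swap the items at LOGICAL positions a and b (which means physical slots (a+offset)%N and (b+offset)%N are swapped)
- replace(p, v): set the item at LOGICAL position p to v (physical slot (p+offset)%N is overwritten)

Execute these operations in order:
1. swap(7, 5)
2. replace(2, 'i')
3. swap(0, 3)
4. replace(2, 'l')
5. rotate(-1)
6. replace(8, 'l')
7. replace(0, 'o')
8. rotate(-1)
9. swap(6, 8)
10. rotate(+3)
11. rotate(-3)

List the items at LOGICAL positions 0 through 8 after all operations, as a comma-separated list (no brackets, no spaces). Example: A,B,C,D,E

Answer: l,o,D,B,l,A,G,H,E

Derivation:
After op 1 (swap(7, 5)): offset=0, physical=[A,B,C,D,E,H,G,F,I], logical=[A,B,C,D,E,H,G,F,I]
After op 2 (replace(2, 'i')): offset=0, physical=[A,B,i,D,E,H,G,F,I], logical=[A,B,i,D,E,H,G,F,I]
After op 3 (swap(0, 3)): offset=0, physical=[D,B,i,A,E,H,G,F,I], logical=[D,B,i,A,E,H,G,F,I]
After op 4 (replace(2, 'l')): offset=0, physical=[D,B,l,A,E,H,G,F,I], logical=[D,B,l,A,E,H,G,F,I]
After op 5 (rotate(-1)): offset=8, physical=[D,B,l,A,E,H,G,F,I], logical=[I,D,B,l,A,E,H,G,F]
After op 6 (replace(8, 'l')): offset=8, physical=[D,B,l,A,E,H,G,l,I], logical=[I,D,B,l,A,E,H,G,l]
After op 7 (replace(0, 'o')): offset=8, physical=[D,B,l,A,E,H,G,l,o], logical=[o,D,B,l,A,E,H,G,l]
After op 8 (rotate(-1)): offset=7, physical=[D,B,l,A,E,H,G,l,o], logical=[l,o,D,B,l,A,E,H,G]
After op 9 (swap(6, 8)): offset=7, physical=[D,B,l,A,G,H,E,l,o], logical=[l,o,D,B,l,A,G,H,E]
After op 10 (rotate(+3)): offset=1, physical=[D,B,l,A,G,H,E,l,o], logical=[B,l,A,G,H,E,l,o,D]
After op 11 (rotate(-3)): offset=7, physical=[D,B,l,A,G,H,E,l,o], logical=[l,o,D,B,l,A,G,H,E]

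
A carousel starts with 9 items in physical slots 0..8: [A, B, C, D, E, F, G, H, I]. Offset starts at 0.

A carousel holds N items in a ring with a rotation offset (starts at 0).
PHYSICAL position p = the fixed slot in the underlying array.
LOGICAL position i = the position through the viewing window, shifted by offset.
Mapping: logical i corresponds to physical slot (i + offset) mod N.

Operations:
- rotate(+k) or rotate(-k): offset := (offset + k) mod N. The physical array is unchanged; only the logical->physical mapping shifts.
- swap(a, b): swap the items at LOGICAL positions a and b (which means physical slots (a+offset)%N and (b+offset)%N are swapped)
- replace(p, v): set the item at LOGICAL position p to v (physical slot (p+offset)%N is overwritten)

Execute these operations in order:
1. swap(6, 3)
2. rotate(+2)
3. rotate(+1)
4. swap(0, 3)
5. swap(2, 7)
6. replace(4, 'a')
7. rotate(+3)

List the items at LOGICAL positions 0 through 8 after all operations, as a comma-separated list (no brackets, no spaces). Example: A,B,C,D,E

Answer: G,a,I,A,F,C,D,E,B

Derivation:
After op 1 (swap(6, 3)): offset=0, physical=[A,B,C,G,E,F,D,H,I], logical=[A,B,C,G,E,F,D,H,I]
After op 2 (rotate(+2)): offset=2, physical=[A,B,C,G,E,F,D,H,I], logical=[C,G,E,F,D,H,I,A,B]
After op 3 (rotate(+1)): offset=3, physical=[A,B,C,G,E,F,D,H,I], logical=[G,E,F,D,H,I,A,B,C]
After op 4 (swap(0, 3)): offset=3, physical=[A,B,C,D,E,F,G,H,I], logical=[D,E,F,G,H,I,A,B,C]
After op 5 (swap(2, 7)): offset=3, physical=[A,F,C,D,E,B,G,H,I], logical=[D,E,B,G,H,I,A,F,C]
After op 6 (replace(4, 'a')): offset=3, physical=[A,F,C,D,E,B,G,a,I], logical=[D,E,B,G,a,I,A,F,C]
After op 7 (rotate(+3)): offset=6, physical=[A,F,C,D,E,B,G,a,I], logical=[G,a,I,A,F,C,D,E,B]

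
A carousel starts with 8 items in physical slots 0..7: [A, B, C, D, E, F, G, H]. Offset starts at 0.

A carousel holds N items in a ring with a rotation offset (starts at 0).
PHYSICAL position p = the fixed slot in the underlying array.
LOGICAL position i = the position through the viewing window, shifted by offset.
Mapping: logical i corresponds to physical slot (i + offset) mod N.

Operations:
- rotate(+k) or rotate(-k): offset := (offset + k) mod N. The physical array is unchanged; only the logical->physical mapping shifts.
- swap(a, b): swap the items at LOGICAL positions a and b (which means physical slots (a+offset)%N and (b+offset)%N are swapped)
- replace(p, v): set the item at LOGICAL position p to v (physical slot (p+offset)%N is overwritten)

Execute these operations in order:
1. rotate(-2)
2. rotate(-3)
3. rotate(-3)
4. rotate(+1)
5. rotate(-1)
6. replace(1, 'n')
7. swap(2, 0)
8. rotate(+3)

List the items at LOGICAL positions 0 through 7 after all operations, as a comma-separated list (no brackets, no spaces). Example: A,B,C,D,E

Answer: D,E,F,G,H,C,n,A

Derivation:
After op 1 (rotate(-2)): offset=6, physical=[A,B,C,D,E,F,G,H], logical=[G,H,A,B,C,D,E,F]
After op 2 (rotate(-3)): offset=3, physical=[A,B,C,D,E,F,G,H], logical=[D,E,F,G,H,A,B,C]
After op 3 (rotate(-3)): offset=0, physical=[A,B,C,D,E,F,G,H], logical=[A,B,C,D,E,F,G,H]
After op 4 (rotate(+1)): offset=1, physical=[A,B,C,D,E,F,G,H], logical=[B,C,D,E,F,G,H,A]
After op 5 (rotate(-1)): offset=0, physical=[A,B,C,D,E,F,G,H], logical=[A,B,C,D,E,F,G,H]
After op 6 (replace(1, 'n')): offset=0, physical=[A,n,C,D,E,F,G,H], logical=[A,n,C,D,E,F,G,H]
After op 7 (swap(2, 0)): offset=0, physical=[C,n,A,D,E,F,G,H], logical=[C,n,A,D,E,F,G,H]
After op 8 (rotate(+3)): offset=3, physical=[C,n,A,D,E,F,G,H], logical=[D,E,F,G,H,C,n,A]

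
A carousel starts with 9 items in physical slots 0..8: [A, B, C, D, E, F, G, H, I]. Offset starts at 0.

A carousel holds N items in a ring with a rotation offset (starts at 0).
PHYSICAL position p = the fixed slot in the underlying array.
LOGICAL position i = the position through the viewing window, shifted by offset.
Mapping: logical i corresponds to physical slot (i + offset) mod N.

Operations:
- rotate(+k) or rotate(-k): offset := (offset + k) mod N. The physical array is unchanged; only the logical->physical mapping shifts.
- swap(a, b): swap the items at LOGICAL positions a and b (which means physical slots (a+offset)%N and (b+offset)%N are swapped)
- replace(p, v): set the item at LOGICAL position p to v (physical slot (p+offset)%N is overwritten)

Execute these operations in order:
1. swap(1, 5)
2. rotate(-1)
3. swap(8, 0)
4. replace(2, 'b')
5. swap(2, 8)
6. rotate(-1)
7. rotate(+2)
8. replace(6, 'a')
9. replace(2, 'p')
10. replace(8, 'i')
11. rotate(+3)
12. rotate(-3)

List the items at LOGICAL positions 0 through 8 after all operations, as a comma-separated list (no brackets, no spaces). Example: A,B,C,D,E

Answer: A,I,p,D,E,B,a,b,i

Derivation:
After op 1 (swap(1, 5)): offset=0, physical=[A,F,C,D,E,B,G,H,I], logical=[A,F,C,D,E,B,G,H,I]
After op 2 (rotate(-1)): offset=8, physical=[A,F,C,D,E,B,G,H,I], logical=[I,A,F,C,D,E,B,G,H]
After op 3 (swap(8, 0)): offset=8, physical=[A,F,C,D,E,B,G,I,H], logical=[H,A,F,C,D,E,B,G,I]
After op 4 (replace(2, 'b')): offset=8, physical=[A,b,C,D,E,B,G,I,H], logical=[H,A,b,C,D,E,B,G,I]
After op 5 (swap(2, 8)): offset=8, physical=[A,I,C,D,E,B,G,b,H], logical=[H,A,I,C,D,E,B,G,b]
After op 6 (rotate(-1)): offset=7, physical=[A,I,C,D,E,B,G,b,H], logical=[b,H,A,I,C,D,E,B,G]
After op 7 (rotate(+2)): offset=0, physical=[A,I,C,D,E,B,G,b,H], logical=[A,I,C,D,E,B,G,b,H]
After op 8 (replace(6, 'a')): offset=0, physical=[A,I,C,D,E,B,a,b,H], logical=[A,I,C,D,E,B,a,b,H]
After op 9 (replace(2, 'p')): offset=0, physical=[A,I,p,D,E,B,a,b,H], logical=[A,I,p,D,E,B,a,b,H]
After op 10 (replace(8, 'i')): offset=0, physical=[A,I,p,D,E,B,a,b,i], logical=[A,I,p,D,E,B,a,b,i]
After op 11 (rotate(+3)): offset=3, physical=[A,I,p,D,E,B,a,b,i], logical=[D,E,B,a,b,i,A,I,p]
After op 12 (rotate(-3)): offset=0, physical=[A,I,p,D,E,B,a,b,i], logical=[A,I,p,D,E,B,a,b,i]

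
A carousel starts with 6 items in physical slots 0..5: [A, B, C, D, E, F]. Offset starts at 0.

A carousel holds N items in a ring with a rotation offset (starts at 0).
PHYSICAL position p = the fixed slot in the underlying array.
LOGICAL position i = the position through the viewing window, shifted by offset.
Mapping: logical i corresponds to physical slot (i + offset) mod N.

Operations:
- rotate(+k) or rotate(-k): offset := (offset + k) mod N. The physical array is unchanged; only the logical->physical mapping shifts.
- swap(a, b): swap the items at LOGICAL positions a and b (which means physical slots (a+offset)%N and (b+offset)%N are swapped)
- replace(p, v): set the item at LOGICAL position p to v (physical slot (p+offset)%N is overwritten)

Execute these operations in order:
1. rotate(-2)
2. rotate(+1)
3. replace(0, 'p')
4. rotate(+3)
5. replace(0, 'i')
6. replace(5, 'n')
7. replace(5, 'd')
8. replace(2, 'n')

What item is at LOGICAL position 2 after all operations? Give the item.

After op 1 (rotate(-2)): offset=4, physical=[A,B,C,D,E,F], logical=[E,F,A,B,C,D]
After op 2 (rotate(+1)): offset=5, physical=[A,B,C,D,E,F], logical=[F,A,B,C,D,E]
After op 3 (replace(0, 'p')): offset=5, physical=[A,B,C,D,E,p], logical=[p,A,B,C,D,E]
After op 4 (rotate(+3)): offset=2, physical=[A,B,C,D,E,p], logical=[C,D,E,p,A,B]
After op 5 (replace(0, 'i')): offset=2, physical=[A,B,i,D,E,p], logical=[i,D,E,p,A,B]
After op 6 (replace(5, 'n')): offset=2, physical=[A,n,i,D,E,p], logical=[i,D,E,p,A,n]
After op 7 (replace(5, 'd')): offset=2, physical=[A,d,i,D,E,p], logical=[i,D,E,p,A,d]
After op 8 (replace(2, 'n')): offset=2, physical=[A,d,i,D,n,p], logical=[i,D,n,p,A,d]

Answer: n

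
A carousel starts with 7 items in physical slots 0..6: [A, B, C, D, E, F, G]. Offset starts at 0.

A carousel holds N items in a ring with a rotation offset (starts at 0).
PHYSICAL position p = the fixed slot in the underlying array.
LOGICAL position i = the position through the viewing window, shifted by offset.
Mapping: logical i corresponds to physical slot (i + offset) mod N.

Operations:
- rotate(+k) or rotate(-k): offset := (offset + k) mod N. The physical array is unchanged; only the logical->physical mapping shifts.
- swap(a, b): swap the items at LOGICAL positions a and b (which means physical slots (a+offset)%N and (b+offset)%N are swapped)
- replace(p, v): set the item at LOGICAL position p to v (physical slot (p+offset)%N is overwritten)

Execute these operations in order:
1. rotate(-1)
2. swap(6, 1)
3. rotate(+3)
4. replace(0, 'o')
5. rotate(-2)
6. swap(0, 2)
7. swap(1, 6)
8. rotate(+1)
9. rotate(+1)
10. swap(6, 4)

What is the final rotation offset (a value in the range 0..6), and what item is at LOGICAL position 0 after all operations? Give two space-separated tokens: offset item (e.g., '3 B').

After op 1 (rotate(-1)): offset=6, physical=[A,B,C,D,E,F,G], logical=[G,A,B,C,D,E,F]
After op 2 (swap(6, 1)): offset=6, physical=[F,B,C,D,E,A,G], logical=[G,F,B,C,D,E,A]
After op 3 (rotate(+3)): offset=2, physical=[F,B,C,D,E,A,G], logical=[C,D,E,A,G,F,B]
After op 4 (replace(0, 'o')): offset=2, physical=[F,B,o,D,E,A,G], logical=[o,D,E,A,G,F,B]
After op 5 (rotate(-2)): offset=0, physical=[F,B,o,D,E,A,G], logical=[F,B,o,D,E,A,G]
After op 6 (swap(0, 2)): offset=0, physical=[o,B,F,D,E,A,G], logical=[o,B,F,D,E,A,G]
After op 7 (swap(1, 6)): offset=0, physical=[o,G,F,D,E,A,B], logical=[o,G,F,D,E,A,B]
After op 8 (rotate(+1)): offset=1, physical=[o,G,F,D,E,A,B], logical=[G,F,D,E,A,B,o]
After op 9 (rotate(+1)): offset=2, physical=[o,G,F,D,E,A,B], logical=[F,D,E,A,B,o,G]
After op 10 (swap(6, 4)): offset=2, physical=[o,B,F,D,E,A,G], logical=[F,D,E,A,G,o,B]

Answer: 2 F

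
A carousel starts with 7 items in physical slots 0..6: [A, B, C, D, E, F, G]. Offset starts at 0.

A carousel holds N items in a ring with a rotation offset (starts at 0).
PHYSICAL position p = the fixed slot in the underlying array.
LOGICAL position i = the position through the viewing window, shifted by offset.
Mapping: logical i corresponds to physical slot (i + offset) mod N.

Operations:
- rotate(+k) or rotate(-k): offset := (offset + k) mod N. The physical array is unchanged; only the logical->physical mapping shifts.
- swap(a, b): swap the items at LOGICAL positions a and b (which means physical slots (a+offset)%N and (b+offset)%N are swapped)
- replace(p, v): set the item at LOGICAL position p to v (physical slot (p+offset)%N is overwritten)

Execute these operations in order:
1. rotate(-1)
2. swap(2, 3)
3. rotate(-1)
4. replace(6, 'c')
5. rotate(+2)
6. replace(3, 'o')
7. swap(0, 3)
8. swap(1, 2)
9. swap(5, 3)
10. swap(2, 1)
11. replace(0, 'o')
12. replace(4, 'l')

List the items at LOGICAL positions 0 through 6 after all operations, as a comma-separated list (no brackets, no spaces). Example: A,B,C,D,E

After op 1 (rotate(-1)): offset=6, physical=[A,B,C,D,E,F,G], logical=[G,A,B,C,D,E,F]
After op 2 (swap(2, 3)): offset=6, physical=[A,C,B,D,E,F,G], logical=[G,A,C,B,D,E,F]
After op 3 (rotate(-1)): offset=5, physical=[A,C,B,D,E,F,G], logical=[F,G,A,C,B,D,E]
After op 4 (replace(6, 'c')): offset=5, physical=[A,C,B,D,c,F,G], logical=[F,G,A,C,B,D,c]
After op 5 (rotate(+2)): offset=0, physical=[A,C,B,D,c,F,G], logical=[A,C,B,D,c,F,G]
After op 6 (replace(3, 'o')): offset=0, physical=[A,C,B,o,c,F,G], logical=[A,C,B,o,c,F,G]
After op 7 (swap(0, 3)): offset=0, physical=[o,C,B,A,c,F,G], logical=[o,C,B,A,c,F,G]
After op 8 (swap(1, 2)): offset=0, physical=[o,B,C,A,c,F,G], logical=[o,B,C,A,c,F,G]
After op 9 (swap(5, 3)): offset=0, physical=[o,B,C,F,c,A,G], logical=[o,B,C,F,c,A,G]
After op 10 (swap(2, 1)): offset=0, physical=[o,C,B,F,c,A,G], logical=[o,C,B,F,c,A,G]
After op 11 (replace(0, 'o')): offset=0, physical=[o,C,B,F,c,A,G], logical=[o,C,B,F,c,A,G]
After op 12 (replace(4, 'l')): offset=0, physical=[o,C,B,F,l,A,G], logical=[o,C,B,F,l,A,G]

Answer: o,C,B,F,l,A,G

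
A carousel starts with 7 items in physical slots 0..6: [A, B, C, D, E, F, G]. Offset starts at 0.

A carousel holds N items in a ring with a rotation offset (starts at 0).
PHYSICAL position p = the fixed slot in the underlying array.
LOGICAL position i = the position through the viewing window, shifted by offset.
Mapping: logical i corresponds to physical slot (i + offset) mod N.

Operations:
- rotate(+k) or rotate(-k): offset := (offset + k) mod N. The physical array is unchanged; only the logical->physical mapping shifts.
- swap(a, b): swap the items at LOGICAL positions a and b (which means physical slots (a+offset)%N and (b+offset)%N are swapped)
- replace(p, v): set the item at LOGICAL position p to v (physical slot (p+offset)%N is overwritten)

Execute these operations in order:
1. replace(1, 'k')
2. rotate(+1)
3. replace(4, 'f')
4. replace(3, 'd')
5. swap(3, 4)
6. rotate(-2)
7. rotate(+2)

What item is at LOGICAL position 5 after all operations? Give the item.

Answer: G

Derivation:
After op 1 (replace(1, 'k')): offset=0, physical=[A,k,C,D,E,F,G], logical=[A,k,C,D,E,F,G]
After op 2 (rotate(+1)): offset=1, physical=[A,k,C,D,E,F,G], logical=[k,C,D,E,F,G,A]
After op 3 (replace(4, 'f')): offset=1, physical=[A,k,C,D,E,f,G], logical=[k,C,D,E,f,G,A]
After op 4 (replace(3, 'd')): offset=1, physical=[A,k,C,D,d,f,G], logical=[k,C,D,d,f,G,A]
After op 5 (swap(3, 4)): offset=1, physical=[A,k,C,D,f,d,G], logical=[k,C,D,f,d,G,A]
After op 6 (rotate(-2)): offset=6, physical=[A,k,C,D,f,d,G], logical=[G,A,k,C,D,f,d]
After op 7 (rotate(+2)): offset=1, physical=[A,k,C,D,f,d,G], logical=[k,C,D,f,d,G,A]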